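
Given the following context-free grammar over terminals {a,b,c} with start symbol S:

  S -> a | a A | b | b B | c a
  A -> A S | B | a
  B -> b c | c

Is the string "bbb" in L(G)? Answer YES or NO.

Convert to CNF:
  S -> T0 B | T1 T2 | T2 A | a | b
  A -> A S | T0 T1 | a | c
  B -> T0 T1 | c
  T0 -> b
  T1 -> c
  T2 -> a

CYK fill:
  [0..0]={S,T0}  "b"  orig:{S}
  [1..1]={S,T0}  "b"  orig:{S}
  [2..2]={S,T0}  "b"  orig:{S}
  [0..1]=∅  "bb"
  [1..2]=∅  "bb"
  [0..2]=∅  "bbb"

S ∉ T[0,2] ⇒ NO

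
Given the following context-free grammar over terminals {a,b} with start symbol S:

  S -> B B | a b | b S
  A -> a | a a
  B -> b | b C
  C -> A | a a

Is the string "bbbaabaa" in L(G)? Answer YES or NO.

CNF form of G:
  S -> B B | T0 T1 | T1 S
  A -> T0 T0 | a
  B -> T1 C | b
  C -> T0 T0 | a
  T0 -> a
  T1 -> b

CYK fill:
  cell(0,0) b: {B,T1}  orig:{B}
  cell(1,1) b: {B,T1}  orig:{B}
  cell(2,2) b: {B,T1}  orig:{B}
  cell(3,3) a: {A,C,T0}  orig:{A,C}
  cell(4,4) a: {A,C,T0}  orig:{A,C}
  cell(5,5) b: {B,T1}  orig:{B}
  cell(6,6) a: {A,C,T0}  orig:{A,C}
  cell(7,7) a: {A,C,T0}  orig:{A,C}
  cell(0,1) bb: {S}
  cell(1,2) bb: {S}
  cell(2,3) ba: {B}
  cell(3,4) aa: {A,C}
  cell(4,5) ab: {S}
  cell(5,6) ba: {B}
  cell(6,7) aa: {A,C}
  cell(0,2) bbb: {S}
  cell(1,3) bba: {S}
  cell(2,4) baa: {B}
  cell(3,5) aab: ∅
  cell(4,6) aba: ∅
  cell(5,7) baa: {B}
  cell(0,3) bbba: {S}
  cell(1,4) bbaa: {S}
  cell(2,5) baab: {S}
  cell(3,6) aaba: ∅
  cell(4,7) abaa: ∅
  cell(0,4) bbbaa: {S}
  cell(1,5) bbaab: {S}
  cell(2,6) baaba: {S}
  cell(3,7) aabaa: ∅
  cell(0,5) bbbaab: {S}
  cell(1,6) bbaaba: {S}
  cell(2,7) baabaa: {S}
  cell(0,6) bbbaaba: {S}
  cell(1,7) bbaabaa: {S}
  cell(0,7) bbbaabaa: {S}

S ∈ T[0,7] ⇒ YES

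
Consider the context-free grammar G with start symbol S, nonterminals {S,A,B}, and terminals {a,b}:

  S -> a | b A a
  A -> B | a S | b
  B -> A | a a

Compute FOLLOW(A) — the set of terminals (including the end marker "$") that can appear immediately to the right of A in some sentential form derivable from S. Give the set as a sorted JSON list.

Compute FIRST by fixpoint:
pass 1:
  A via A→a S: +{a}
  A via A→b: +{b}
  B via B→A: +{a,b}
  S via S→a: +{a}
  S via S→b A a: +{b}
  FIRST[S]={a,b}  FIRST[A]={a,b}  FIRST[B]={a,b}
pass 2: — fixpoint
  FIRST[S]={a,b}  FIRST[A]={a,b}  FIRST[B]={a,b}

Compute FOLLOW by fixpoint:
FOLLOW(S) := {$}
iter 1:
  S→b A a: FOLLOW(A) ⊇ FIRST(a) = {a}; new: +{a}
  FOLLOW[S]={$}  FOLLOW[A]={a}  FOLLOW[B]={}
iter 2:
  A→B: FOLLOW(B) ⊇ FOLLOW(A) ⊇ {a}; new: +{a}
  A→a S: FOLLOW(S) ⊇ FOLLOW(A) ⊇ {a}; new: +{a}
  FOLLOW[S]={$,a}  FOLLOW[A]={a}  FOLLOW[B]={a}
iter 3: (stable)
  FOLLOW[S]={$,a}  FOLLOW[A]={a}  FOLLOW[B]={a}

FOLLOW(A) = ["a"]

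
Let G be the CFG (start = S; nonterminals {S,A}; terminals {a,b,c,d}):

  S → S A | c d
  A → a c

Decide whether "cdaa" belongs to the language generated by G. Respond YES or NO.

Convert to CNF:
  S -> S A | T1 T2
  A -> T0 T1
  T0 -> a
  T1 -> c
  T2 -> d

CYK fill:
  [0..0]={T1}  "c"  orig:{}
  [1..1]={T2}  "d"  orig:{}
  [2..2]={T0}  "a"  orig:{}
  [3..3]={T0}  "a"  orig:{}
  [0..1]={S}  "cd"
  [1..2]=∅  "da"
  [2..3]=∅  "aa"
  [0..2]=∅  "cda"
  [1..3]=∅  "daa"
  [0..3]=∅  "cdaa"

S ∉ T[0,3] ⇒ NO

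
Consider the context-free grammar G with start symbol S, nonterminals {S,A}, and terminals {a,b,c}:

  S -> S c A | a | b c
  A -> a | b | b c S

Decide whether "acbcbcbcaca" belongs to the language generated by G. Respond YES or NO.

Convert to CNF:
  S -> S X3 | T0 T1 | a
  A -> T0 X2 | a | b
  T0 -> b
  T1 -> c
  X2 -> T1 S
  X3 -> T1 A

Fill CYK table bottom-up:
  cell(0,0) a: {A,S}
  cell(1,1) c: {T1}  orig:{}
  cell(2,2) b: {A,T0}  orig:{A}
  cell(3,3) c: {T1}  orig:{}
  cell(4,4) b: {A,T0}  orig:{A}
  cell(5,5) c: {T1}  orig:{}
  cell(6,6) b: {A,T0}  orig:{A}
  cell(7,7) c: {T1}  orig:{}
  cell(8,8) a: {A,S}
  cell(9,9) c: {T1}  orig:{}
  cell(10,10) a: {A,S}
  cell(0,1) ac: ∅
  cell(1,2) cb: {X3}  orig:{}
  cell(2,3) bc: {S}
  cell(3,4) cb: {X3}  orig:{}
  cell(4,5) bc: {S}
  cell(5,6) cb: {X3}  orig:{}
  cell(6,7) bc: {S}
  cell(7,8) ca: {X2,X3}  orig:{}
  cell(8,9) ac: ∅
  cell(9,10) ca: {X2,X3}  orig:{}
  cell(0,2) acb: {S}
  cell(1,3) cbc: {X2}  orig:{}
  cell(2,4) bcb: ∅
  cell(3,5) cbc: {X2}  orig:{}
  cell(4,6) bcb: ∅
  cell(5,7) cbc: {X2}  orig:{}
  cell(6,8) bca: {A}
  cell(7,9) cac: ∅
  cell(8,10) aca: {S}
  cell(0,3) acbc: ∅
  cell(1,4) cbcb: ∅
  cell(2,5) bcbc: {A}
  cell(3,6) cbcb: ∅
  cell(4,7) bcbc: {A}
  cell(5,8) cbca: {X3}  orig:{}
  cell(6,9) bcac: ∅
  cell(7,10) caca: {X2}  orig:{}
  cell(0,4) acbcb: {S}
  cell(1,5) cbcbc: {X3}  orig:{}
  cell(2,6) bcbcb: ∅
  cell(3,7) cbcbc: {X3}  orig:{}
  cell(4,8) bcbca: ∅
  cell(5,9) cbcac: ∅
  cell(6,10) bcaca: {A}
  cell(0,5) acbcbc: {S}
  cell(1,6) cbcbcb: ∅
  cell(2,7) bcbcbc: ∅
  cell(3,8) cbcbca: ∅
  cell(4,9) bcbcac: ∅
  cell(5,10) cbcaca: {X3}  orig:{}
  cell(0,6) acbcbcb: {S}
  cell(1,7) cbcbcbc: ∅
  cell(2,8) bcbcbca: ∅
  cell(3,9) cbcbcac: ∅
  cell(4,10) bcbcaca: ∅
  cell(0,7) acbcbcbc: {S}
  cell(1,8) cbcbcbca: ∅
  cell(2,9) bcbcbcac: ∅
  cell(3,10) cbcbcaca: ∅
  cell(0,8) acbcbcbca: {S}
  cell(1,9) cbcbcbcac: ∅
  cell(2,10) bcbcbcaca: ∅
  cell(0,9) acbcbcbcac: ∅
  cell(1,10) cbcbcbcaca: ∅
  cell(0,10) acbcbcbcaca: {S}

S ∈ T[0,10] ⇒ YES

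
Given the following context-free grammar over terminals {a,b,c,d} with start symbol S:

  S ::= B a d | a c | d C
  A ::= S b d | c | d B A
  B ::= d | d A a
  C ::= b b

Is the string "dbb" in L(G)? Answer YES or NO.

CNF form of G:
  S -> B X7 | T1 C | T2 T3
  A -> S X4 | T1 X5 | c
  B -> T1 X6 | d
  C -> T0 T0
  T0 -> b
  T1 -> d
  T2 -> a
  T3 -> c
  X4 -> T0 T1
  X5 -> B A
  X6 -> A T2
  X7 -> T2 T1

Fill CYK table bottom-up:
  [0..0]={B,T1}  "d"  orig:{B}
  [1..1]={T0}  "b"  orig:{}
  [2..2]={T0}  "b"  orig:{}
  [0..1]=∅  "db"
  [1..2]={C}  "bb"
  [0..2]={S}  "dbb"

S ∈ T[0,2] ⇒ YES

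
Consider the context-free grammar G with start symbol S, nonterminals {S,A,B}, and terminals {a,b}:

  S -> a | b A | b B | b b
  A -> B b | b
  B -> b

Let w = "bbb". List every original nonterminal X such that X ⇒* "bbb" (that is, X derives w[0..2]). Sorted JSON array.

CNF form of G:
  S -> T0 A | T0 B | T0 T0 | a
  A -> B T0 | b
  B -> b
  T0 -> b

CYK table (by increasing span), restricted to cells inside w[0..2]:
  cell(0,0) b: {A,B,T0}  orig:{A,B}
  cell(1,1) b: {A,B,T0}  orig:{A,B}
  cell(2,2) b: {A,B,T0}  orig:{A,B}
  cell(0,1) bb: {A,S}
  cell(1,2) bb: {A,S}
  cell(0,2) bbb: {S}

Original NTs in T[0,2] deriving "bbb": ["S"]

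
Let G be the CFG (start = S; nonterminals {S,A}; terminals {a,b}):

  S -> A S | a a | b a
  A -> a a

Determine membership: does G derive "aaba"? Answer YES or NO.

CNF form of G:
  S -> A S | T0 T0 | T1 T0
  A -> T0 T0
  T0 -> a
  T1 -> b

CYK table (by increasing span):
  cell(0,0) a: {T0}  orig:{}
  cell(1,1) a: {T0}  orig:{}
  cell(2,2) b: {T1}  orig:{}
  cell(3,3) a: {T0}  orig:{}
  cell(0,1) aa: {A,S}
  cell(1,2) ab: ∅
  cell(2,3) ba: {S}
  cell(0,2) aab: ∅
  cell(1,3) aba: ∅
  cell(0,3) aaba: {S}

S ∈ T[0,3] ⇒ YES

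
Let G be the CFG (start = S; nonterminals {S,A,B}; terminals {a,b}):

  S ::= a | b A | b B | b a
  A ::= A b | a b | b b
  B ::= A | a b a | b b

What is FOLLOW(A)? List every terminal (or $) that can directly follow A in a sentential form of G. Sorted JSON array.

FIRST sets, iterate to fixpoint:
round 1:
  A via A→a b: +{a}
  A via A→b b: +{b}
  B via B→A: +{a,b}
  S via S→a: +{a}
  S via S→b A: +{b}
  S: {a,b}  A: {a,b}  B: {a,b}
round 2: (stable)
  S: {a,b}  A: {a,b}  B: {a,b}

Compute FOLLOW by fixpoint:
initialize: $ ∈ FOLLOW(S)
[1]
  A→A b: FOLLOW(A) ⊇ FIRST(b) = {b}; new: +{b}
  S→b A: FOLLOW(A) ⊇ FOLLOW(S) ⊇ {$}; new: +{$}
  S→b B: FOLLOW(B) ⊇ FOLLOW(S) ⊇ {$}; new: +{$}
  S: {$}  A: {$,b}  B: {$}
[2] (stable)
  S: {$}  A: {$,b}  B: {$}

FOLLOW(A) = ["$", "b"]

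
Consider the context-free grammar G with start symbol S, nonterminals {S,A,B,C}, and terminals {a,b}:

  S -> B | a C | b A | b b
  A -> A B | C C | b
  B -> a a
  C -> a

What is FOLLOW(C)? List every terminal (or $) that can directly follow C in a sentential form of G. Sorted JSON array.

Compute FIRST by fixpoint:
iter 1:
  A via A→b: +{b}
  B via B→a a: +{a}
  C via C→a: +{a}
  S via S→B: +{a}
  S via S→b A: +{b}
  S: {a,b}  A: {b}  B: {a}  C: {a}
iter 2:
  A via A→C C: +{a}
  S: {a,b}  A: {a,b}  B: {a}  C: {a}
iter 3: — fixpoint
  S: {a,b}  A: {a,b}  B: {a}  C: {a}

FOLLOW sets:
FOLLOW(S) := {$}
pass 1:
  A→A B: FOLLOW(A) ⊇ FIRST(B) = {a}; new: +{a}
  A→A B: FOLLOW(B) ⊇ FOLLOW(A) ⊇ {a}; new: +{a}
  A→C C: FOLLOW(C) ⊇ FIRST(C) = {a}; new: +{a}
  S→B: FOLLOW(B) ⊇ FOLLOW(S) ⊇ {$}; new: +{$}
  S→a C: FOLLOW(C) ⊇ FOLLOW(S) ⊇ {$}; new: +{$}
  S→b A: FOLLOW(A) ⊇ FOLLOW(S) ⊇ {$}; new: +{$}
  FOLLOW[S]={$}  FOLLOW[A]={$,a}  FOLLOW[B]={$,a}  FOLLOW[C]={$,a}
pass 2: (stable)
  FOLLOW[S]={$}  FOLLOW[A]={$,a}  FOLLOW[B]={$,a}  FOLLOW[C]={$,a}

FOLLOW(C) = ["$", "a"]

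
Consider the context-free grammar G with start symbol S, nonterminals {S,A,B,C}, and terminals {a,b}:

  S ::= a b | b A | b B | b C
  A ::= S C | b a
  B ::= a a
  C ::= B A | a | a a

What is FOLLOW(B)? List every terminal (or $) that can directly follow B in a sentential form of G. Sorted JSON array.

Compute FIRST by fixpoint:
iter 1:
  A via A→b a: +{b}
  B via B→a a: +{a}
  C via C→B A: +{a}
  S via S→a b: +{a}
  S via S→b A: +{b}
  S: {a,b}  A: {b}  B: {a}  C: {a}
iter 2:
  A via A→S C: +{a}
  S: {a,b}  A: {a,b}  B: {a}  C: {a}
iter 3: (stable)
  S: {a,b}  A: {a,b}  B: {a}  C: {a}

FOLLOW iteration:
FOLLOW(S) := {$}
[1]
  A→S C: FOLLOW(S) ⊇ FIRST(C) = {a}; new: +{a}
  C→B A: FOLLOW(B) ⊇ FIRST(A) = {a,b}; new: +{a,b}
  S→b A: FOLLOW(A) ⊇ FOLLOW(S) ⊇ {$,a}; new: +{$,a}
  S→b B: FOLLOW(B) ⊇ FOLLOW(S) ⊇ {$,a}; new: +{$}
  S→b C: FOLLOW(C) ⊇ FOLLOW(S) ⊇ {$,a}; new: +{$,a}
  FOLLOW[S]={$,a}  FOLLOW[A]={$,a}  FOLLOW[B]={$,a,b}  FOLLOW[C]={$,a}
[2] done
  FOLLOW[S]={$,a}  FOLLOW[A]={$,a}  FOLLOW[B]={$,a,b}  FOLLOW[C]={$,a}

FOLLOW(B) = ["$", "a", "b"]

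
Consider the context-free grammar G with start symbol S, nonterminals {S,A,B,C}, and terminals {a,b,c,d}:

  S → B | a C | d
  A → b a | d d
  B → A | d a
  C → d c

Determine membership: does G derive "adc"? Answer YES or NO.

Convert to CNF:
  S -> T0 T1 | T1 C | T2 T1 | T2 T2 | d
  A -> T0 T1 | T2 T2
  B -> T0 T1 | T2 T1 | T2 T2
  C -> T2 T3
  T0 -> b
  T1 -> a
  T2 -> d
  T3 -> c

CYK table (by increasing span):
  T[0,0] 'a' = {T1}  orig:{}
  T[1,1] 'd' = {S,T2}  orig:{S}
  T[2,2] 'c' = {T3}  orig:{}
  T[0,1] 'ad' = ∅
  T[1,2] 'dc' = {C}
  T[0,2] 'adc' = {S}

S ∈ T[0,2] ⇒ YES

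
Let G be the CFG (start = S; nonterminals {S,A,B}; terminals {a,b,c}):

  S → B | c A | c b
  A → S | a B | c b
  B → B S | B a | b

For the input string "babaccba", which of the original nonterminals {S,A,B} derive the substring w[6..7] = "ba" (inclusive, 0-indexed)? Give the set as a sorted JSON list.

CNF form of G:
  S -> B S | B T0 | T1 A | T1 T2 | b
  A -> B S | B T0 | T0 B | T1 A | T1 T2 | b
  B -> B S | B T0 | b
  T0 -> a
  T1 -> c
  T2 -> b

Fill CYK table bottom-up, restricted to cells inside w[6..7]:
  cell(6,6) b: {A,B,S,T2}  orig:{A,B,S}
  cell(7,7) a: {T0}  orig:{}
  cell(6,7) ba: {A,B,S}

Original NTs in T[6,7] deriving "ba": ["A", "B", "S"]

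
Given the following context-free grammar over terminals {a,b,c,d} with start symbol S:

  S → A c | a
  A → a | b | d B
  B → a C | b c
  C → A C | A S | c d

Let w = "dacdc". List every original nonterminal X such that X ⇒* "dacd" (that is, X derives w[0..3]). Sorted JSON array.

CNF form of G:
  S -> A T3 | a
  A -> T0 B | a | b
  B -> T1 C | T2 T3
  C -> A C | A S | T3 T0
  T0 -> d
  T1 -> a
  T2 -> b
  T3 -> c

Fill CYK table bottom-up (cells [i..j] with 0 ≤ i ≤ j ≤ 3 only):
  cell(0,0) d: {T0}  orig:{}
  cell(1,1) a: {A,S,T1}  orig:{A,S}
  cell(2,2) c: {T3}  orig:{}
  cell(3,3) d: {T0}  orig:{}
  cell(0,1) da: ∅
  cell(1,2) ac: {S}
  cell(2,3) cd: {C}
  cell(0,2) dac: ∅
  cell(1,3) acd: {B,C}
  cell(0,3) dacd: {A}

Original NTs in T[0,3] deriving "dacd": ["A"]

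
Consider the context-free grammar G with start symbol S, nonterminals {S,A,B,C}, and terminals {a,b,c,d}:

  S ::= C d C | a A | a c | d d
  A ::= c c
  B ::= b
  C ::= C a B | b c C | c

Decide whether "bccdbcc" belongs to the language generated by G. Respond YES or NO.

CNF form of G:
  S -> C X6 | T1 A | T1 T0 | T3 T3
  A -> T0 T0
  B -> b
  C -> C X4 | T2 X5 | c
  T0 -> c
  T1 -> a
  T2 -> b
  T3 -> d
  X4 -> T1 B
  X5 -> T0 C
  X6 -> T3 C

CYK fill:
  [0..0]={B,T2}  "b"  orig:{B}
  [1..1]={C,T0}  "c"  orig:{C}
  [2..2]={C,T0}  "c"  orig:{C}
  [3..3]={T3}  "d"  orig:{}
  [4..4]={B,T2}  "b"  orig:{B}
  [5..5]={C,T0}  "c"  orig:{C}
  [6..6]={C,T0}  "c"  orig:{C}
  [0..1]=∅  "bc"
  [1..2]={A,X5}  "cc"  orig:{A}
  [2..3]=∅  "cd"
  [3..4]=∅  "db"
  [4..5]=∅  "bc"
  [5..6]={A,X5}  "cc"  orig:{A}
  [0..2]={C}  "bcc"
  [1..3]=∅  "ccd"
  [2..4]=∅  "cdb"
  [3..5]=∅  "dbc"
  [4..6]={C}  "bcc"
  [0..3]=∅  "bccd"
  [1..4]=∅  "ccdb"
  [2..5]=∅  "cdbc"
  [3..6]={X6}  "dbcc"  orig:{}
  [0..4]=∅  "bccdb"
  [1..5]=∅  "ccdbc"
  [2..6]={S}  "cdbcc"
  [0..5]=∅  "bccdbc"
  [1..6]=∅  "ccdbcc"
  [0..6]={S}  "bccdbcc"

S ∈ T[0,6] ⇒ YES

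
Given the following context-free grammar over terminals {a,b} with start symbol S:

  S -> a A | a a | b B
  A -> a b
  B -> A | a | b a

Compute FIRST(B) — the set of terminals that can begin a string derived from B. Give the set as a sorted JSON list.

FIRST iteration:
round 1:
  A via A→a b: +{a}
  B via B→A: +{a}
  B via B→b a: +{b}
  S via S→a A: +{a}
  S via S→b B: +{b}
  FIRST[S]={a,b}  FIRST[A]={a}  FIRST[B]={a,b}
round 2: (no change)
  FIRST[S]={a,b}  FIRST[A]={a}  FIRST[B]={a,b}

FIRST(B) = ["a", "b"]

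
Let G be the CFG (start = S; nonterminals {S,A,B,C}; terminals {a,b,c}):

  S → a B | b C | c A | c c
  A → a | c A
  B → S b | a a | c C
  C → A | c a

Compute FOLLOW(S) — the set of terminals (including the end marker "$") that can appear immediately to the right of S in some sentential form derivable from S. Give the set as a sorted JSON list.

FIRST iteration:
pass 1:
  A via A→a: +{a}
  A via A→c A: +{c}
  B via B→a a: +{a}
  B via B→c C: +{c}
  C via C→A: +{a,c}
  S via S→a B: +{a}
  S via S→b C: +{b}
  S via S→c A: +{c}
  S: {a,b,c}  A: {a,c}  B: {a,c}  C: {a,c}
pass 2:
  B via B→S b: +{b}
  S: {a,b,c}  A: {a,c}  B: {a,b,c}  C: {a,c}
pass 3: (no change)
  S: {a,b,c}  A: {a,c}  B: {a,b,c}  C: {a,c}

FOLLOW iteration:
initialize: $ ∈ FOLLOW(S)
iter 1:
  B→S b: FOLLOW(S) ⊇ FIRST(b) = {b}; new: +{b}
  S→a B: FOLLOW(B) ⊇ FOLLOW(S) ⊇ {$,b}; new: +{$,b}
  S→b C: FOLLOW(C) ⊇ FOLLOW(S) ⊇ {$,b}; new: +{$,b}
  S→c A: FOLLOW(A) ⊇ FOLLOW(S) ⊇ {$,b}; new: +{$,b}
  FOLLOW[S]={$,b}  FOLLOW[A]={$,b}  FOLLOW[B]={$,b}  FOLLOW[C]={$,b}
iter 2: done
  FOLLOW[S]={$,b}  FOLLOW[A]={$,b}  FOLLOW[B]={$,b}  FOLLOW[C]={$,b}

FOLLOW(S) = ["$", "b"]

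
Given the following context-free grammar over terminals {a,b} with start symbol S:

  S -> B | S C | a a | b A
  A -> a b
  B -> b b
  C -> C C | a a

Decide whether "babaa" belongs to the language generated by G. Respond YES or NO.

CNF form of G:
  S -> S C | T0 T0 | T1 A | T1 T1
  A -> T0 T1
  B -> T1 T1
  C -> C C | T0 T0
  T0 -> a
  T1 -> b

CYK table (by increasing span):
  cell(0,0) b: {T1}  orig:{}
  cell(1,1) a: {T0}  orig:{}
  cell(2,2) b: {T1}  orig:{}
  cell(3,3) a: {T0}  orig:{}
  cell(4,4) a: {T0}  orig:{}
  cell(0,1) ba: ∅
  cell(1,2) ab: {A}
  cell(2,3) ba: ∅
  cell(3,4) aa: {C,S}
  cell(0,2) bab: {S}
  cell(1,3) aba: ∅
  cell(2,4) baa: ∅
  cell(0,3) baba: ∅
  cell(1,4) abaa: ∅
  cell(0,4) babaa: {S}

S ∈ T[0,4] ⇒ YES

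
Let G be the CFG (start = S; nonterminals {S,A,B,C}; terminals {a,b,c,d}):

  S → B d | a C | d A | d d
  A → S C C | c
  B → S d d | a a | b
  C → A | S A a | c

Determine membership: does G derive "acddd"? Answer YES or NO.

Convert to CNF:
  S -> B T0 | T0 A | T0 T0 | T1 C
  A -> S X2 | c
  B -> S X3 | T1 T1 | b
  C -> S X4 | S X5 | c
  T0 -> d
  T1 -> a
  X2 -> C C
  X3 -> T0 T0
  X4 -> A T1
  X5 -> C C

CYK fill:
  [0..0]={T1}  "a"  orig:{}
  [1..1]={A,C}  "c"
  [2..2]={T0}  "d"  orig:{}
  [3..3]={T0}  "d"  orig:{}
  [4..4]={T0}  "d"  orig:{}
  [0..1]={S}  "ac"
  [1..2]=∅  "cd"
  [2..3]={S,X3}  "dd"  orig:{S}
  [3..4]={S,X3}  "dd"  orig:{S}
  [0..2]=∅  "acd"
  [1..3]=∅  "cdd"
  [2..4]=∅  "ddd"
  [0..3]={B}  "acdd"
  [1..4]=∅  "cddd"
  [0..4]={S}  "acddd"

S ∈ T[0,4] ⇒ YES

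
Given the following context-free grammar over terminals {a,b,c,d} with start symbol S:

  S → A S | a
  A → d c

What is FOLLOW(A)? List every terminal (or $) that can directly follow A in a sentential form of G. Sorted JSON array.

Compute FIRST by fixpoint:
iter 1:
  A via A→d c: +{d}
  S via S→A S: +{d}
  S via S→a: +{a}
  FIRST(S)={a,d}  FIRST(A)={d}
iter 2: done
  FIRST(S)={a,d}  FIRST(A)={d}

Compute FOLLOW by fixpoint:
FOLLOW(S) := {$}
[1]
  S→A S: FOLLOW(A) ⊇ FIRST(S) = {a,d}; new: +{a,d}
  FOLLOW[S]={$}  FOLLOW[A]={a,d}
[2] (no change)
  FOLLOW[S]={$}  FOLLOW[A]={a,d}

FOLLOW(A) = ["a", "d"]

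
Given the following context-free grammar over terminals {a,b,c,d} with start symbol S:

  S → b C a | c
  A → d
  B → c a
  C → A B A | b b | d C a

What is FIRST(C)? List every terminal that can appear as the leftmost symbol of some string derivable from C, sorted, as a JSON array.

FIRST iteration:
pass 1:
  A via A→d: +{d}
  B via B→c a: +{c}
  C via C→A B A: +{d}
  C via C→b b: +{b}
  S via S→b C a: +{b}
  S via S→c: +{c}
  FIRST[S]={b,c}  FIRST[A]={d}  FIRST[B]={c}  FIRST[C]={b,d}
pass 2: (no change)
  FIRST[S]={b,c}  FIRST[A]={d}  FIRST[B]={c}  FIRST[C]={b,d}

FIRST(C) = ["b", "d"]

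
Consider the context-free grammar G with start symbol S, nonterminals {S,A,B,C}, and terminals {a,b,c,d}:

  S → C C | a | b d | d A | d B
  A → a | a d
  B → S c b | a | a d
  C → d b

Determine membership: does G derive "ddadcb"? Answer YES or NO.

Convert to CNF:
  S -> C C | T1 A | T1 B | T3 T1 | a
  A -> T0 T1 | a
  B -> S X4 | T0 T1 | a
  C -> T1 T3
  T0 -> a
  T1 -> d
  T2 -> c
  T3 -> b
  X4 -> T2 T3

CYK table (by increasing span):
  T[0,0] 'd' = {T1}  orig:{}
  T[1,1] 'd' = {T1}  orig:{}
  T[2,2] 'a' = {A,B,S,T0}  orig:{A,B,S}
  T[3,3] 'd' = {T1}  orig:{}
  T[4,4] 'c' = {T2}  orig:{}
  T[5,5] 'b' = {T3}  orig:{}
  T[0,1] 'dd' = ∅
  T[1,2] 'da' = {S}
  T[2,3] 'ad' = {A,B}
  T[3,4] 'dc' = ∅
  T[4,5] 'cb' = {X4}  orig:{}
  T[0,2] 'dda' = ∅
  T[1,3] 'dad' = {S}
  T[2,4] 'adc' = ∅
  T[3,5] 'dcb' = ∅
  T[0,3] 'ddad' = ∅
  T[1,4] 'dadc' = ∅
  T[2,5] 'adcb' = ∅
  T[0,4] 'ddadc' = ∅
  T[1,5] 'dadcb' = {B}
  T[0,5] 'ddadcb' = {S}

S ∈ T[0,5] ⇒ YES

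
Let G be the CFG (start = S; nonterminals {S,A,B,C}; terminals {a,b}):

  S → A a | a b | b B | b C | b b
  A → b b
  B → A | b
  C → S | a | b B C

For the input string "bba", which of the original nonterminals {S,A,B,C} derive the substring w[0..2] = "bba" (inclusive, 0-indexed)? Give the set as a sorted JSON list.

CNF form of G:
  S -> A T1 | T0 B | T0 C | T0 T0 | T1 T0
  A -> T0 T0
  B -> T0 T0 | b
  C -> A T1 | T0 B | T0 C | T0 T0 | T0 X2 | T1 T0 | a
  T0 -> b
  T1 -> a
  X2 -> B C

CYK table (by increasing span), restricted to cells inside w[0..2]:
  T[0,0] 'b' = {B,T0}  orig:{B}
  T[1,1] 'b' = {B,T0}  orig:{B}
  T[2,2] 'a' = {C,T1}  orig:{C}
  T[0,1] 'bb' = {A,B,C,S}
  T[1,2] 'ba' = {C,S,X2}  orig:{C,S}
  T[0,2] 'bba' = {C,S,X2}  orig:{C,S}

Original NTs in T[0,2] deriving "bba": ["C", "S"]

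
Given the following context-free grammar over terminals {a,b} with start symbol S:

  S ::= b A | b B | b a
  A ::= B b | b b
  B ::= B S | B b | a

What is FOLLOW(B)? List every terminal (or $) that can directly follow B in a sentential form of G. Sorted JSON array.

Compute FIRST by fixpoint:
iter 1:
  A via A→b b: +{b}
  B via B→a: +{a}
  S via S→b A: +{b}
  S: {b}  A: {b}  B: {a}
iter 2:
  A via A→B b: +{a}
  S: {b}  A: {a,b}  B: {a}
iter 3: (stable)
  S: {b}  A: {a,b}  B: {a}

Compute FOLLOW by fixpoint:
initialize: $ ∈ FOLLOW(S)
round 1:
  A→B b: FOLLOW(B) ⊇ FIRST(b) = {b}; new: +{b}
  B→B S: FOLLOW(S) ⊇ FOLLOW(B) ⊇ {b}; new: +{b}
  S→b A: FOLLOW(A) ⊇ FOLLOW(S) ⊇ {$,b}; new: +{$,b}
  S→b B: FOLLOW(B) ⊇ FOLLOW(S) ⊇ {$,b}; new: +{$}
  FOLLOW[S]={$,b}  FOLLOW[A]={$,b}  FOLLOW[B]={$,b}
round 2: (stable)
  FOLLOW[S]={$,b}  FOLLOW[A]={$,b}  FOLLOW[B]={$,b}

FOLLOW(B) = ["$", "b"]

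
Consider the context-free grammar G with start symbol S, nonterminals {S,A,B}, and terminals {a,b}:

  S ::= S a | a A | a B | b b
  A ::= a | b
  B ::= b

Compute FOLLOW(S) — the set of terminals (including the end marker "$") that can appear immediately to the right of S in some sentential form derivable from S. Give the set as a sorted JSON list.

Compute FIRST by fixpoint:
round 1:
  A via A→a: +{a}
  A via A→b: +{b}
  B via B→b: +{b}
  S via S→a A: +{a}
  S via S→b b: +{b}
  FIRST[S]={a,b}  FIRST[A]={a,b}  FIRST[B]={b}
round 2: — fixpoint
  FIRST[S]={a,b}  FIRST[A]={a,b}  FIRST[B]={b}

Compute FOLLOW by fixpoint:
initialize: $ ∈ FOLLOW(S)
round 1:
  S→S a: FOLLOW(S) ⊇ FIRST(a) = {a}; new: +{a}
  S→a A: FOLLOW(A) ⊇ FOLLOW(S) ⊇ {$,a}; new: +{$,a}
  S→a B: FOLLOW(B) ⊇ FOLLOW(S) ⊇ {$,a}; new: +{$,a}
  S: {$,a}  A: {$,a}  B: {$,a}
round 2: done
  S: {$,a}  A: {$,a}  B: {$,a}

FOLLOW(S) = ["$", "a"]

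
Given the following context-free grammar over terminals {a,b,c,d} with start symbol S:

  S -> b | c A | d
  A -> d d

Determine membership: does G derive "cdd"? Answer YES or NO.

CNF form of G:
  S -> T1 A | b | d
  A -> T0 T0
  T0 -> d
  T1 -> c

Fill CYK table bottom-up:
  [0..0]={T1}  "c"  orig:{}
  [1..1]={S,T0}  "d"  orig:{S}
  [2..2]={S,T0}  "d"  orig:{S}
  [0..1]=∅  "cd"
  [1..2]={A}  "dd"
  [0..2]={S}  "cdd"

S ∈ T[0,2] ⇒ YES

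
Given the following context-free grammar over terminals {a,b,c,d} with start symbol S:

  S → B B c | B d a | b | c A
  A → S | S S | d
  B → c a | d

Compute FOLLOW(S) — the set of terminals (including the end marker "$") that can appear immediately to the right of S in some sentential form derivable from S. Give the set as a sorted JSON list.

FIRST iteration:
pass 1:
  A via A→d: +{d}
  B via B→c a: +{c}
  B via B→d: +{d}
  S via S→B B c: +{c,d}
  S via S→b: +{b}
  FIRST(S)={b,c,d}  FIRST(A)={d}  FIRST(B)={c,d}
pass 2:
  A via A→S: +{b,c}
  FIRST(S)={b,c,d}  FIRST(A)={b,c,d}  FIRST(B)={c,d}
pass 3: (no change)
  FIRST(S)={b,c,d}  FIRST(A)={b,c,d}  FIRST(B)={c,d}

FOLLOW iteration:
seed FOLLOW(S) with $
iter 1:
  A→S S: FOLLOW(S) ⊇ FIRST(S) = {b,c,d}; new: +{b,c,d}
  S→B B c: FOLLOW(B) ⊇ FIRST(B) = {c,d}; new: +{c,d}
  S→c A: FOLLOW(A) ⊇ FOLLOW(S) ⊇ {$,b,c,d}; new: +{$,b,c,d}
  S: {$,b,c,d}  A: {$,b,c,d}  B: {c,d}
iter 2: (stable)
  S: {$,b,c,d}  A: {$,b,c,d}  B: {c,d}

FOLLOW(S) = ["$", "b", "c", "d"]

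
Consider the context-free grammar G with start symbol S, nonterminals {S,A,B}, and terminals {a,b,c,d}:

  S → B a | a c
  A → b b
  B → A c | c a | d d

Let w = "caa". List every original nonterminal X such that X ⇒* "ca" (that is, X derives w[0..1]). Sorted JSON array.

CNF form of G:
  S -> B T2 | T2 T1
  A -> T0 T0
  B -> A T1 | T1 T2 | T3 T3
  T0 -> b
  T1 -> c
  T2 -> a
  T3 -> d

Fill CYK table bottom-up (cells [i..j] with 0 ≤ i ≤ j ≤ 1 only):
  T[0,0] 'c' = {T1}  orig:{}
  T[1,1] 'a' = {T2}  orig:{}
  T[0,1] 'ca' = {B}

Original NTs in T[0,1] deriving "ca": ["B"]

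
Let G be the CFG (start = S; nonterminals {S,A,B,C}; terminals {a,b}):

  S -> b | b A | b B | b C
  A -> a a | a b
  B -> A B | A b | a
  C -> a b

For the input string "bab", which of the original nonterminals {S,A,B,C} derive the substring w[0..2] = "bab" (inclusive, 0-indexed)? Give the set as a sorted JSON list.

Convert to CNF:
  S -> T1 A | T1 B | T1 C | b
  A -> T0 T0 | T0 T1
  B -> A B | A T1 | a
  C -> T0 T1
  T0 -> a
  T1 -> b

CYK fill (cells [i..j] with 0 ≤ i ≤ j ≤ 2 only):
  cell(0,0) b: {S,T1}  orig:{S}
  cell(1,1) a: {B,T0}  orig:{B}
  cell(2,2) b: {S,T1}  orig:{S}
  cell(0,1) ba: {S}
  cell(1,2) ab: {A,C}
  cell(0,2) bab: {S}

Original NTs in T[0,2] deriving "bab": ["S"]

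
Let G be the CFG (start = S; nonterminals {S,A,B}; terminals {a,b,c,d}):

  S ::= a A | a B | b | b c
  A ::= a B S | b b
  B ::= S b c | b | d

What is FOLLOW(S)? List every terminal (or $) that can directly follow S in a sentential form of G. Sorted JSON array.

FIRST sets, iterate to fixpoint:
pass 1:
  A via A→a B S: +{a}
  A via A→b b: +{b}
  B via B→b: +{b}
  B via B→d: +{d}
  S via S→a A: +{a}
  S via S→b: +{b}
  FIRST[S]={a,b}  FIRST[A]={a,b}  FIRST[B]={b,d}
pass 2:
  B via B→S b c: +{a}
  FIRST[S]={a,b}  FIRST[A]={a,b}  FIRST[B]={a,b,d}
pass 3: — fixpoint
  FIRST[S]={a,b}  FIRST[A]={a,b}  FIRST[B]={a,b,d}

FOLLOW iteration:
initialize: $ ∈ FOLLOW(S)
[1]
  A→a B S: FOLLOW(B) ⊇ FIRST(S) = {a,b}; new: +{a,b}
  B→S b c: FOLLOW(S) ⊇ FIRST(b) = {b}; new: +{b}
  S→a A: FOLLOW(A) ⊇ FOLLOW(S) ⊇ {$,b}; new: +{$,b}
  S→a B: FOLLOW(B) ⊇ FOLLOW(S) ⊇ {$,b}; new: +{$}
  FOLLOW(S)={$,b}  FOLLOW(A)={$,b}  FOLLOW(B)={$,a,b}
[2] (no change)
  FOLLOW(S)={$,b}  FOLLOW(A)={$,b}  FOLLOW(B)={$,a,b}

FOLLOW(S) = ["$", "b"]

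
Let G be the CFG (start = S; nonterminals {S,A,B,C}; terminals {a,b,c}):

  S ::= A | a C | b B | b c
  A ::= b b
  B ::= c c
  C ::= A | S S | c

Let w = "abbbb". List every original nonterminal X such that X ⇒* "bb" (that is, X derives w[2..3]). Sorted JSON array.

CNF form of G:
  S -> T0 B | T0 T0 | T0 T1 | T2 C
  A -> T0 T0
  B -> T1 T1
  C -> S S | T0 T0 | c
  T0 -> b
  T1 -> c
  T2 -> a

CYK table (by increasing span) (cells [i..j] with 2 ≤ i ≤ j ≤ 3 only):
  T[2,2] 'b' = {T0}  orig:{}
  T[3,3] 'b' = {T0}  orig:{}
  T[2,3] 'bb' = {A,C,S}

Original NTs in T[2,3] deriving "bb": ["A", "C", "S"]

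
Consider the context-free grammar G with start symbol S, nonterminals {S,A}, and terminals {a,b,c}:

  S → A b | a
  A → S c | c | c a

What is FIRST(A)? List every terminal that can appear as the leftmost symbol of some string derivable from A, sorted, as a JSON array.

FIRST iteration:
iter 1:
  A via A→c: +{c}
  S via S→A b: +{c}
  S via S→a: +{a}
  FIRST(S)={a,c}  FIRST(A)={c}
iter 2:
  A via A→S c: +{a}
  FIRST(S)={a,c}  FIRST(A)={a,c}
iter 3: done
  FIRST(S)={a,c}  FIRST(A)={a,c}

FIRST(A) = ["a", "c"]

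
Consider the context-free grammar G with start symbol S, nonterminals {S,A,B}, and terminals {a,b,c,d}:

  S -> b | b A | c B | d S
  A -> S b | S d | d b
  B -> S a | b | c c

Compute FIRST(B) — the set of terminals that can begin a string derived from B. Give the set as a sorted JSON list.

Compute FIRST by fixpoint:
round 1:
  A via A→d b: +{d}
  B via B→b: +{b}
  B via B→c c: +{c}
  S via S→b: +{b}
  S via S→c B: +{c}
  S via S→d S: +{d}
  FIRST[S]={b,c,d}  FIRST[A]={d}  FIRST[B]={b,c}
round 2:
  A via A→S b: +{b,c}
  B via B→S a: +{d}
  FIRST[S]={b,c,d}  FIRST[A]={b,c,d}  FIRST[B]={b,c,d}
round 3: (no change)
  FIRST[S]={b,c,d}  FIRST[A]={b,c,d}  FIRST[B]={b,c,d}

FIRST(B) = ["b", "c", "d"]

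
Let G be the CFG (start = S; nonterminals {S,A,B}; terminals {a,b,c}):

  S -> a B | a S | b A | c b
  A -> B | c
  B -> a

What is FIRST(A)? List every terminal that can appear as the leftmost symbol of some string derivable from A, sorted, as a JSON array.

FIRST iteration:
pass 1:
  A via A→c: +{c}
  B via B→a: +{a}
  S via S→a B: +{a}
  S via S→b A: +{b}
  S via S→c b: +{c}
  FIRST(S)={a,b,c}  FIRST(A)={c}  FIRST(B)={a}
pass 2:
  A via A→B: +{a}
  FIRST(S)={a,b,c}  FIRST(A)={a,c}  FIRST(B)={a}
pass 3: (no change)
  FIRST(S)={a,b,c}  FIRST(A)={a,c}  FIRST(B)={a}

FIRST(A) = ["a", "c"]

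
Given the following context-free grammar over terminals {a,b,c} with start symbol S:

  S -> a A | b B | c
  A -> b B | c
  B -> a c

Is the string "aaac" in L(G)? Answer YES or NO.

CNF form of G:
  S -> T0 B | T1 A | c
  A -> T0 B | c
  B -> T1 T2
  T0 -> b
  T1 -> a
  T2 -> c

CYK fill:
  T[0,0] 'a' = {T1}  orig:{}
  T[1,1] 'a' = {T1}  orig:{}
  T[2,2] 'a' = {T1}  orig:{}
  T[3,3] 'c' = {A,S,T2}  orig:{A,S}
  T[0,1] 'aa' = ∅
  T[1,2] 'aa' = ∅
  T[2,3] 'ac' = {B,S}
  T[0,2] 'aaa' = ∅
  T[1,3] 'aac' = ∅
  T[0,3] 'aaac' = ∅

S ∉ T[0,3] ⇒ NO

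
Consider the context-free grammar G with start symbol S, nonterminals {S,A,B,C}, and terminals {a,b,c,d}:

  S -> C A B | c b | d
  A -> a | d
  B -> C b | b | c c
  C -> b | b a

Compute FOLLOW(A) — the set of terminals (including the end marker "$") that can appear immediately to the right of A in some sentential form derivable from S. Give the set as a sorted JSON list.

Compute FIRST by fixpoint:
pass 1:
  A via A→a: +{a}
  A via A→d: +{d}
  B via B→b: +{b}
  B via B→c c: +{c}
  C via C→b: +{b}
  S via S→C A B: +{b}
  S via S→c b: +{c}
  S via S→d: +{d}
  FIRST(S)={b,c,d}  FIRST(A)={a,d}  FIRST(B)={b,c}  FIRST(C)={b}
pass 2: (no change)
  FIRST(S)={b,c,d}  FIRST(A)={a,d}  FIRST(B)={b,c}  FIRST(C)={b}

Compute FOLLOW by fixpoint:
seed FOLLOW(S) with $
round 1:
  B→C b: FOLLOW(C) ⊇ FIRST(b) = {b}; new: +{b}
  S→C A B: FOLLOW(C) ⊇ FIRST(A) = {a,d}; new: +{a,d}
  S→C A B: FOLLOW(A) ⊇ FIRST(B) = {b,c}; new: +{b,c}
  S→C A B: FOLLOW(B) ⊇ FOLLOW(S) ⊇ {$}; new: +{$}
  S: {$}  A: {b,c}  B: {$}  C: {a,b,d}
round 2: (stable)
  S: {$}  A: {b,c}  B: {$}  C: {a,b,d}

FOLLOW(A) = ["b", "c"]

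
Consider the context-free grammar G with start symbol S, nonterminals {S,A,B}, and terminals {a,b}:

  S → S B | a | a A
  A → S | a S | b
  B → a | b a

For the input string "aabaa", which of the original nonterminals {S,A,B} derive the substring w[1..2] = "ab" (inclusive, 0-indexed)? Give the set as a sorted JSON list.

CNF form of G:
  S -> S B | T0 A | a
  A -> S B | T0 A | T0 S | a | b
  B -> T1 T0 | a
  T0 -> a
  T1 -> b

Fill CYK table bottom-up — only the sub-triangle for w[1..2]:
  cell(1,1) a: {A,B,S,T0}  orig:{A,B,S}
  cell(2,2) b: {A,T1}  orig:{A}
  cell(1,2) ab: {A,S}

Original NTs in T[1,2] deriving "ab": ["A", "S"]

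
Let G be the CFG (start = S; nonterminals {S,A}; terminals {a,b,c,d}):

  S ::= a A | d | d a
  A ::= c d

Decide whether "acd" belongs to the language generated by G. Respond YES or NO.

Convert to CNF:
  S -> T1 T2 | T2 A | d
  A -> T0 T1
  T0 -> c
  T1 -> d
  T2 -> a

CYK table (by increasing span):
  T[0,0] 'a' = {T2}  orig:{}
  T[1,1] 'c' = {T0}  orig:{}
  T[2,2] 'd' = {S,T1}  orig:{S}
  T[0,1] 'ac' = ∅
  T[1,2] 'cd' = {A}
  T[0,2] 'acd' = {S}

S ∈ T[0,2] ⇒ YES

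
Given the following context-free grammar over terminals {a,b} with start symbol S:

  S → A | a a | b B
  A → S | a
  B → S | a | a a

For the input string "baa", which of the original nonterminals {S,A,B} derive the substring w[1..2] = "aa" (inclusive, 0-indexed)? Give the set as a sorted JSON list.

CNF form of G:
  S -> T0 T0 | T1 B | a
  A -> T0 T0 | T1 B | a
  B -> T0 T0 | T1 B | a
  T0 -> a
  T1 -> b

Fill CYK table bottom-up, restricted to cells inside w[1..2]:
  [1..1]={A,B,S,T0}  "a"  orig:{A,B,S}
  [2..2]={A,B,S,T0}  "a"  orig:{A,B,S}
  [1..2]={A,B,S}  "aa"

Original NTs in T[1,2] deriving "aa": ["A", "B", "S"]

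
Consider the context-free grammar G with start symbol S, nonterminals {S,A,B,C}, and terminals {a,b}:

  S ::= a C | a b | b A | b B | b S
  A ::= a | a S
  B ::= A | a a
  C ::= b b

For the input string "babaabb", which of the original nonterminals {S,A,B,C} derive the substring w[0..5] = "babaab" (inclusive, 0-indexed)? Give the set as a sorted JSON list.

Convert to CNF:
  S -> T0 C | T0 T1 | T1 A | T1 B | T1 S
  A -> T0 S | a
  B -> T0 S | T0 T0 | a
  C -> T1 T1
  T0 -> a
  T1 -> b

CYK fill, restricted to cells inside w[0..5]:
  T[0,0] 'b' = {T1}  orig:{}
  T[1,1] 'a' = {A,B,T0}  orig:{A,B}
  T[2,2] 'b' = {T1}  orig:{}
  T[3,3] 'a' = {A,B,T0}  orig:{A,B}
  T[4,4] 'a' = {A,B,T0}  orig:{A,B}
  T[5,5] 'b' = {T1}  orig:{}
  T[0,1] 'ba' = {S}
  T[1,2] 'ab' = {S}
  T[2,3] 'ba' = {S}
  T[3,4] 'aa' = {B}
  T[4,5] 'ab' = {S}
  T[0,2] 'bab' = {S}
  T[1,3] 'aba' = {A,B}
  T[2,4] 'baa' = {S}
  T[3,5] 'aab' = {A,B}
  T[0,3] 'baba' = {S}
  T[1,4] 'abaa' = {A,B}
  T[2,5] 'baab' = {S}
  T[0,4] 'babaa' = {S}
  T[1,5] 'abaab' = {A,B}
  T[0,5] 'babaab' = {S}

Original NTs in T[0,5] deriving "babaab": ["S"]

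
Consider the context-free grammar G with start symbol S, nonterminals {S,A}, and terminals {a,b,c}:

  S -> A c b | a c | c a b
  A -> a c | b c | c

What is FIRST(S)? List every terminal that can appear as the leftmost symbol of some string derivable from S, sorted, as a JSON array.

Compute FIRST by fixpoint:
iter 1:
  A via A→a c: +{a}
  A via A→b c: +{b}
  A via A→c: +{c}
  S via S→A c b: +{a,b,c}
  FIRST(S)={a,b,c}  FIRST(A)={a,b,c}
iter 2: — fixpoint
  FIRST(S)={a,b,c}  FIRST(A)={a,b,c}

FIRST(S) = ["a", "b", "c"]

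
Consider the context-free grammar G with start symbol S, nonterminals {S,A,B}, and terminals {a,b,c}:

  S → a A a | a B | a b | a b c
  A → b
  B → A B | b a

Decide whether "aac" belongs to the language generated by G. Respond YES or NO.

CNF form of G:
  S -> T1 B | T1 T0 | T1 X3 | T1 X4
  A -> b
  B -> A B | T0 T1
  T0 -> b
  T1 -> a
  T2 -> c
  X3 -> A T1
  X4 -> T0 T2

CYK table (by increasing span):
  [0..0]={T1}  "a"  orig:{}
  [1..1]={T1}  "a"  orig:{}
  [2..2]={T2}  "c"  orig:{}
  [0..1]=∅  "aa"
  [1..2]=∅  "ac"
  [0..2]=∅  "aac"

S ∉ T[0,2] ⇒ NO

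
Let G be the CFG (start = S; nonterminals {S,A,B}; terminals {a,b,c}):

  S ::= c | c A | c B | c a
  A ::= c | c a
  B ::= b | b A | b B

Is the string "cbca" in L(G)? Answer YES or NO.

Convert to CNF:
  S -> T0 A | T0 B | T0 T1 | c
  A -> T0 T1 | c
  B -> T2 A | T2 B | b
  T0 -> c
  T1 -> a
  T2 -> b

Fill CYK table bottom-up:
  cell(0,0) c: {A,S,T0}  orig:{A,S}
  cell(1,1) b: {B,T2}  orig:{B}
  cell(2,2) c: {A,S,T0}  orig:{A,S}
  cell(3,3) a: {T1}  orig:{}
  cell(0,1) cb: {S}
  cell(1,2) bc: {B}
  cell(2,3) ca: {A,S}
  cell(0,2) cbc: {S}
  cell(1,3) bca: {B}
  cell(0,3) cbca: {S}

S ∈ T[0,3] ⇒ YES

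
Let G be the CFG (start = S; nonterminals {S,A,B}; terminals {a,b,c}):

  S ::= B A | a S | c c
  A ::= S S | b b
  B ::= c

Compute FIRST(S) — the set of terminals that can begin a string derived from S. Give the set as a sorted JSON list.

FIRST iteration:
iter 1:
  A via A→b b: +{b}
  B via B→c: +{c}
  S via S→B A: +{c}
  S via S→a S: +{a}
  FIRST(S)={a,c}  FIRST(A)={b}  FIRST(B)={c}
iter 2:
  A via A→S S: +{a,c}
  FIRST(S)={a,c}  FIRST(A)={a,b,c}  FIRST(B)={c}
iter 3: (stable)
  FIRST(S)={a,c}  FIRST(A)={a,b,c}  FIRST(B)={c}

FIRST(S) = ["a", "c"]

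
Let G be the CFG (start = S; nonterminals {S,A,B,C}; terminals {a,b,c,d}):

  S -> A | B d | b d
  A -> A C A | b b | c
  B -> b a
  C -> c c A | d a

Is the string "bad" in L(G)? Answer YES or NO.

Convert to CNF:
  S -> A X6 | B T3 | T0 T0 | T0 T3 | c
  A -> A X4 | T0 T0 | c
  B -> T0 T1
  C -> T2 X5 | T3 T1
  T0 -> b
  T1 -> a
  T2 -> c
  T3 -> d
  X4 -> C A
  X5 -> T2 A
  X6 -> C A

CYK table (by increasing span):
  [0..0]={T0}  "b"  orig:{}
  [1..1]={T1}  "a"  orig:{}
  [2..2]={T3}  "d"  orig:{}
  [0..1]={B}  "ba"
  [1..2]=∅  "ad"
  [0..2]={S}  "bad"

S ∈ T[0,2] ⇒ YES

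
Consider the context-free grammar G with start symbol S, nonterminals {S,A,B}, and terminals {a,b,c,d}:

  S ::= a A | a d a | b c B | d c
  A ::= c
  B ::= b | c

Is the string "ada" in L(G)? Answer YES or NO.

Convert to CNF:
  S -> T0 A | T0 X4 | T1 T3 | T2 X5
  A -> c
  B -> b | c
  T0 -> a
  T1 -> d
  T2 -> b
  T3 -> c
  X4 -> T1 T0
  X5 -> T3 B

CYK table (by increasing span):
  cell(0,0) a: {T0}  orig:{}
  cell(1,1) d: {T1}  orig:{}
  cell(2,2) a: {T0}  orig:{}
  cell(0,1) ad: ∅
  cell(1,2) da: {X4}  orig:{}
  cell(0,2) ada: {S}

S ∈ T[0,2] ⇒ YES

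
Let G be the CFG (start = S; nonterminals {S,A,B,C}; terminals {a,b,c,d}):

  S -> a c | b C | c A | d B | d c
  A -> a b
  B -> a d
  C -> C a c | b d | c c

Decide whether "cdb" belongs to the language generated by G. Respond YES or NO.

CNF form of G:
  S -> T0 T3 | T1 C | T2 B | T2 T3 | T3 A
  A -> T0 T1
  B -> T0 T2
  C -> C X4 | T1 T2 | T3 T3
  T0 -> a
  T1 -> b
  T2 -> d
  T3 -> c
  X4 -> T0 T3

CYK table (by increasing span):
  T[0,0] 'c' = {T3}  orig:{}
  T[1,1] 'd' = {T2}  orig:{}
  T[2,2] 'b' = {T1}  orig:{}
  T[0,1] 'cd' = ∅
  T[1,2] 'db' = ∅
  T[0,2] 'cdb' = ∅

S ∉ T[0,2] ⇒ NO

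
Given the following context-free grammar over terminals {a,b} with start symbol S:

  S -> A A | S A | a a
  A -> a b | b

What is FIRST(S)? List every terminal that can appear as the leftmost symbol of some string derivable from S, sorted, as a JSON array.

FIRST iteration:
iter 1:
  A via A→a b: +{a}
  A via A→b: +{b}
  S via S→A A: +{a,b}
  FIRST[S]={a,b}  FIRST[A]={a,b}
iter 2: (no change)
  FIRST[S]={a,b}  FIRST[A]={a,b}

FIRST(S) = ["a", "b"]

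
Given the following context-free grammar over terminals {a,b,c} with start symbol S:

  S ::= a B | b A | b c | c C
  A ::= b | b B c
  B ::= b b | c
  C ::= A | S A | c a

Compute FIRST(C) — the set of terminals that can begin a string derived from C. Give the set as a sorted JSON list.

FIRST iteration:
[1]
  A via A→b: +{b}
  B via B→b b: +{b}
  B via B→c: +{c}
  C via C→A: +{b}
  C via C→c a: +{c}
  S via S→a B: +{a}
  S via S→b A: +{b}
  S via S→c C: +{c}
  FIRST(S)={a,b,c}  FIRST(A)={b}  FIRST(B)={b,c}  FIRST(C)={b,c}
[2]
  C via C→S A: +{a}
  FIRST(S)={a,b,c}  FIRST(A)={b}  FIRST(B)={b,c}  FIRST(C)={a,b,c}
[3] done
  FIRST(S)={a,b,c}  FIRST(A)={b}  FIRST(B)={b,c}  FIRST(C)={a,b,c}

FIRST(C) = ["a", "b", "c"]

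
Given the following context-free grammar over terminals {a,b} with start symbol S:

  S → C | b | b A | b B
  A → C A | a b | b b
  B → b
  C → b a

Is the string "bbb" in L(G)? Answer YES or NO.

Convert to CNF:
  S -> T1 A | T1 B | T1 T0 | b
  A -> C A | T0 T1 | T1 T1
  B -> b
  C -> T1 T0
  T0 -> a
  T1 -> b

Fill CYK table bottom-up:
  T[0,0] 'b' = {B,S,T1}  orig:{B,S}
  T[1,1] 'b' = {B,S,T1}  orig:{B,S}
  T[2,2] 'b' = {B,S,T1}  orig:{B,S}
  T[0,1] 'bb' = {A,S}
  T[1,2] 'bb' = {A,S}
  T[0,2] 'bbb' = {S}

S ∈ T[0,2] ⇒ YES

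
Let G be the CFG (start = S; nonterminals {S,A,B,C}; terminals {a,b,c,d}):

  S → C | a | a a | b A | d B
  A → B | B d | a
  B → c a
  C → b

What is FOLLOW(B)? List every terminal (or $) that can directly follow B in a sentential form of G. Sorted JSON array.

FIRST sets, iterate to fixpoint:
round 1:
  A via A→a: +{a}
  B via B→c a: +{c}
  C via C→b: +{b}
  S via S→C: +{b}
  S via S→a: +{a}
  S via S→d B: +{d}
  FIRST[S]={a,b,d}  FIRST[A]={a}  FIRST[B]={c}  FIRST[C]={b}
round 2:
  A via A→B: +{c}
  FIRST[S]={a,b,d}  FIRST[A]={a,c}  FIRST[B]={c}  FIRST[C]={b}
round 3: — fixpoint
  FIRST[S]={a,b,d}  FIRST[A]={a,c}  FIRST[B]={c}  FIRST[C]={b}

FOLLOW iteration:
initialize: $ ∈ FOLLOW(S)
pass 1:
  A→B d: FOLLOW(B) ⊇ FIRST(d) = {d}; new: +{d}
  S→C: FOLLOW(C) ⊇ FOLLOW(S) ⊇ {$}; new: +{$}
  S→b A: FOLLOW(A) ⊇ FOLLOW(S) ⊇ {$}; new: +{$}
  S→d B: FOLLOW(B) ⊇ FOLLOW(S) ⊇ {$}; new: +{$}
  S: {$}  A: {$}  B: {$,d}  C: {$}
pass 2: (no change)
  S: {$}  A: {$}  B: {$,d}  C: {$}

FOLLOW(B) = ["$", "d"]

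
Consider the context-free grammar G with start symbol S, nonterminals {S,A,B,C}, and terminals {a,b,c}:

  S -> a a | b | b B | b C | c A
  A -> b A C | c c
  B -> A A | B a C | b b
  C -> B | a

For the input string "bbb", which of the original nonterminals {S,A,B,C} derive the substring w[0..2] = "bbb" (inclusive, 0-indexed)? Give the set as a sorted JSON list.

CNF form of G:
  S -> T0 B | T0 C | T1 A | T2 T2 | b
  A -> T0 X3 | T1 T1
  B -> A A | B X4 | T0 T0
  C -> A A | B X5 | T0 T0 | a
  T0 -> b
  T1 -> c
  T2 -> a
  X3 -> A C
  X4 -> T2 C
  X5 -> T2 C

CYK fill, restricted to cells inside w[0..2]:
  [0..0]={S,T0}  "b"  orig:{S}
  [1..1]={S,T0}  "b"  orig:{S}
  [2..2]={S,T0}  "b"  orig:{S}
  [0..1]={B,C}  "bb"
  [1..2]={B,C}  "bb"
  [0..2]={S}  "bbb"

Original NTs in T[0,2] deriving "bbb": ["S"]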